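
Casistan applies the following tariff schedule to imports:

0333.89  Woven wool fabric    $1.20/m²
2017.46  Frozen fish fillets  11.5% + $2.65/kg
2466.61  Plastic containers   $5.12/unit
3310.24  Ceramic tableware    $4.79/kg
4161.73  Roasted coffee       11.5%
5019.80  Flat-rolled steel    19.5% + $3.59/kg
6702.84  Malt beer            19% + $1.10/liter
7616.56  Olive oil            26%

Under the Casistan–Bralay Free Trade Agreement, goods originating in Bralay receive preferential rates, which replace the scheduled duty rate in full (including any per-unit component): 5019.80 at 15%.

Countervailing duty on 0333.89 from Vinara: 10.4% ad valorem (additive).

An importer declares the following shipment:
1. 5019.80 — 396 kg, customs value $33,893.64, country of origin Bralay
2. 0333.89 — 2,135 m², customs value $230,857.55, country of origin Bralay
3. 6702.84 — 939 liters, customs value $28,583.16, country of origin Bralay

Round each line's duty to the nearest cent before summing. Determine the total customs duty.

Line 1 (5019.80, Bralay, 396 kg, $33,893.64):
Base rate for 5019.80 is 19.5% + $3.59/kg.
Origin Bralay qualifies under the Casistan–Bralay agreement and 5019.80 is covered: preferential rate 15% applies instead.
Duty = $33,893.64 × 15% = $5,084.05.
Line 2 (0333.89, Bralay, 2,135 m², $230,857.55):
Base rate for 0333.89 is $1.20/m².
Origin Bralay is the FTA partner but 0333.89 is not on the preference list; base rate stands.
The additional-duty order on 0333.89 targets Vinara, not Bralay; it does not apply.
Duty = 2,135 × $1.20 = $2,562.00.
Line 3 (6702.84, Bralay, 939 liters, $28,583.16):
Base rate for 6702.84 is 19% + $1.10/liter.
Origin Bralay is the FTA partner but 6702.84 is not on the preference list; base rate stands.
Duty = $28,583.16 × 19% + 939 × $1.10 = $6,463.70.
Total = $5,084.05 + $2,562.00 + $6,463.70 = $14,109.75.

$14,109.75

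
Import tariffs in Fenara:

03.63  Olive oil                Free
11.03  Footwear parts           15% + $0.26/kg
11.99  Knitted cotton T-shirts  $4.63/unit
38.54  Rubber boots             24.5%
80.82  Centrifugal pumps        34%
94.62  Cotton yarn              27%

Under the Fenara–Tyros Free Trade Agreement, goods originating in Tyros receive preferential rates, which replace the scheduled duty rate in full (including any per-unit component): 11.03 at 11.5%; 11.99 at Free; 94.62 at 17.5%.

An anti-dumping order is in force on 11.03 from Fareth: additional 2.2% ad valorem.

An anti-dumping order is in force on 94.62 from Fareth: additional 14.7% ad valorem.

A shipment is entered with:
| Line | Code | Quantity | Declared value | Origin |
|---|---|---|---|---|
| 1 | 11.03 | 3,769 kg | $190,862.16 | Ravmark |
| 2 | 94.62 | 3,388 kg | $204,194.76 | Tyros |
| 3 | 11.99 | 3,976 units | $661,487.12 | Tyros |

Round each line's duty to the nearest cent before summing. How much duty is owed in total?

Line 1 (11.03, Ravmark, 3,769 kg, $190,862.16):
Base rate for 11.03 is 15% + $0.26/kg.
11.03 has an FTA preferential rate, but origin Ravmark is not Tyros; base rate stands.
The additional-duty order on 11.03 targets Fareth, not Ravmark; it does not apply.
Duty = $190,862.16 × 15% + 3,769 × $0.26 = $29,609.26.
Line 2 (94.62, Tyros, 3,388 kg, $204,194.76):
Base rate for 94.62 is 27%.
Origin Tyros qualifies under the Fenara–Tyros agreement and 94.62 is covered: preferential rate 17.5% applies instead.
The additional-duty order on 94.62 targets Fareth, not Tyros; it does not apply.
Duty = $204,194.76 × 17.5% = $35,734.08.
Line 3 (11.99, Tyros, 3,976 units, $661,487.12):
Base rate for 11.99 is $4.63/unit.
Origin Tyros qualifies under the Fenara–Tyros agreement and 11.99 is covered: preferential rate Free applies instead.
Duty = $661,487.12 × 0% = $0.00.
Total = $29,609.26 + $35,734.08 + $0.00 = $65,343.34.

$65,343.34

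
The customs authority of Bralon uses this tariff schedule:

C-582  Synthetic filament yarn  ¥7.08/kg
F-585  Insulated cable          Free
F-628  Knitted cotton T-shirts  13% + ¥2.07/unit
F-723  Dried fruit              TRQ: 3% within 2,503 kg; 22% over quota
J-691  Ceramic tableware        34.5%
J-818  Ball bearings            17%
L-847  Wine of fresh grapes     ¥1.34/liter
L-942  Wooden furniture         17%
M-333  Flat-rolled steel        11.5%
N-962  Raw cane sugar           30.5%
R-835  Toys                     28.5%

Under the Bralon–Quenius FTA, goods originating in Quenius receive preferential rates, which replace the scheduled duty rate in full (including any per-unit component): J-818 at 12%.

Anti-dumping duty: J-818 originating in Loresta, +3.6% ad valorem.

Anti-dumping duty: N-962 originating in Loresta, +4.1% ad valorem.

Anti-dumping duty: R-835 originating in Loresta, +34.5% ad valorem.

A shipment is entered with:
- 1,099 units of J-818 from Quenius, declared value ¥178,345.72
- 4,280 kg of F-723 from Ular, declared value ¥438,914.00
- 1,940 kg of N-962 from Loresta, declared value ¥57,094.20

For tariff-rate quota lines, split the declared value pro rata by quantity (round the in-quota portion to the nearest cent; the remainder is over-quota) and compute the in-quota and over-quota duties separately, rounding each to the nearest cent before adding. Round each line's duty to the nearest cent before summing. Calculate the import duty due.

¥88,947.46

Line 1 (J-818, Quenius, 1,099 units, ¥178,345.72):
Base rate for J-818 is 17%.
Origin Quenius qualifies under the Bralon–Quenius agreement and J-818 is covered: preferential rate 12% applies instead.
The additional-duty order on J-818 targets Loresta, not Quenius; it does not apply.
Duty = ¥178,345.72 × 12% = ¥21,401.49.
Line 2 (F-723, Ular, 4,280 kg, ¥438,914.00):
Code F-723 is under a tariff-rate quota (threshold 2,503 kg). In-quota: 2,503 kg at 3%; over-quota: 1,777 kg at 22%.
Pro-rata value split: in-quota = ¥438,914.00 × 2,503/4,280 = ¥256,682.65; over-quota = ¥438,914.00 − ¥256,682.65 = ¥182,231.35.
In-quota duty = ¥256,682.65 × 3% = ¥7,700.48. Over-quota duty = ¥182,231.35 × 22% = ¥40,090.90.
Line duty = ¥7,700.48 + ¥40,090.90 = ¥47,791.38.
Line 3 (N-962, Loresta, 1,940 kg, ¥57,094.20):
Base rate for N-962 is 30.5%.
Additional duty on N-962 from Loresta: +4.1%. Applied ad valorem rate: 30.5% + 4.1% = 34.6%.
Duty = ¥57,094.20 × 34.6% = ¥19,754.59.
Total = ¥21,401.49 + ¥47,791.38 + ¥19,754.59 = ¥88,947.46.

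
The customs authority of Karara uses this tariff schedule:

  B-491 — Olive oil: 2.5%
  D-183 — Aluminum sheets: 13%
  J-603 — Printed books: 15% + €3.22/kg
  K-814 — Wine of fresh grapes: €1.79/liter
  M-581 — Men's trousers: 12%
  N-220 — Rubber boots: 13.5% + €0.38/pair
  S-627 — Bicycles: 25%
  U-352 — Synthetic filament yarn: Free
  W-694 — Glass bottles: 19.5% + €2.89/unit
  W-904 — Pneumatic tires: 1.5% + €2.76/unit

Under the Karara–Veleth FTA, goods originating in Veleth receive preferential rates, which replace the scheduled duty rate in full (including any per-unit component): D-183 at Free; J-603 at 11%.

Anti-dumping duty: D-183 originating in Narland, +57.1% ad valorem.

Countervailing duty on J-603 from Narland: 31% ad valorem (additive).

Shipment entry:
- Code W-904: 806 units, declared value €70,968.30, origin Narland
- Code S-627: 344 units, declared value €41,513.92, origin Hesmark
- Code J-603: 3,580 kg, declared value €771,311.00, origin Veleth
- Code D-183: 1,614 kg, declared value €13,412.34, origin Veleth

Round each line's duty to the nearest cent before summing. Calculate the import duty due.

Line 1 (W-904, Narland, 806 units, €70,968.30):
Base rate for W-904 is 1.5% + €2.76/unit.
Duty = €70,968.30 × 1.5% + 806 × €2.76 = €3,289.08.
Line 2 (S-627, Hesmark, 344 units, €41,513.92):
Base rate for S-627 is 25%.
Duty = €41,513.92 × 25% = €10,378.48.
Line 3 (J-603, Veleth, 3,580 kg, €771,311.00):
Base rate for J-603 is 15% + €3.22/kg.
Origin Veleth qualifies under the Karara–Veleth agreement and J-603 is covered: preferential rate 11% applies instead.
The additional-duty order on J-603 targets Narland, not Veleth; it does not apply.
Duty = €771,311.00 × 11% = €84,844.21.
Line 4 (D-183, Veleth, 1,614 kg, €13,412.34):
Base rate for D-183 is 13%.
Origin Veleth qualifies under the Karara–Veleth agreement and D-183 is covered: preferential rate Free applies instead.
The additional-duty order on D-183 targets Narland, not Veleth; it does not apply.
Duty = €13,412.34 × 0% = €0.00.
Total = €3,289.08 + €10,378.48 + €84,844.21 + €0.00 = €98,511.77.

€98,511.77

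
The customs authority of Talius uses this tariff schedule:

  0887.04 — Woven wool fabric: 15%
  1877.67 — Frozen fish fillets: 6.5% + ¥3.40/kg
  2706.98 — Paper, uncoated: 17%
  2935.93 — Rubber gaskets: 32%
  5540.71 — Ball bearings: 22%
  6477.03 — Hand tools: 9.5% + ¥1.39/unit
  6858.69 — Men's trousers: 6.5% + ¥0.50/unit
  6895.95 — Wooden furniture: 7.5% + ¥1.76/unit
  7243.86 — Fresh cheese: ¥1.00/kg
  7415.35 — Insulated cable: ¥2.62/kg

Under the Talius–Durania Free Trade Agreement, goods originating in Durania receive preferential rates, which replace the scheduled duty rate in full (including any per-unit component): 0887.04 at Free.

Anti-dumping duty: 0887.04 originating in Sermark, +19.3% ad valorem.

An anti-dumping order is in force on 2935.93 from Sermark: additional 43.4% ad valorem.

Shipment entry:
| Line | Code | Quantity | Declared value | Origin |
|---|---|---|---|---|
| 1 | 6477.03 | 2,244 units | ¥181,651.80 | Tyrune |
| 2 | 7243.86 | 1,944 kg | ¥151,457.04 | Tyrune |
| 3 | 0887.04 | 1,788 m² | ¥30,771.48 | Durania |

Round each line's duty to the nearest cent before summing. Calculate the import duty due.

Line 1 (6477.03, Tyrune, 2,244 units, ¥181,651.80):
Base rate for 6477.03 is 9.5% + ¥1.39/unit.
Duty = ¥181,651.80 × 9.5% + 2,244 × ¥1.39 = ¥20,376.08.
Line 2 (7243.86, Tyrune, 1,944 kg, ¥151,457.04):
Base rate for 7243.86 is ¥1.00/kg.
Duty = 1,944 × ¥1.00 = ¥1,944.00.
Line 3 (0887.04, Durania, 1,788 m², ¥30,771.48):
Base rate for 0887.04 is 15%.
Origin Durania qualifies under the Talius–Durania agreement and 0887.04 is covered: preferential rate Free applies instead.
The additional-duty order on 0887.04 targets Sermark, not Durania; it does not apply.
Duty = ¥30,771.48 × 0% = ¥0.00.
Total = ¥20,376.08 + ¥1,944.00 + ¥0.00 = ¥22,320.08.

¥22,320.08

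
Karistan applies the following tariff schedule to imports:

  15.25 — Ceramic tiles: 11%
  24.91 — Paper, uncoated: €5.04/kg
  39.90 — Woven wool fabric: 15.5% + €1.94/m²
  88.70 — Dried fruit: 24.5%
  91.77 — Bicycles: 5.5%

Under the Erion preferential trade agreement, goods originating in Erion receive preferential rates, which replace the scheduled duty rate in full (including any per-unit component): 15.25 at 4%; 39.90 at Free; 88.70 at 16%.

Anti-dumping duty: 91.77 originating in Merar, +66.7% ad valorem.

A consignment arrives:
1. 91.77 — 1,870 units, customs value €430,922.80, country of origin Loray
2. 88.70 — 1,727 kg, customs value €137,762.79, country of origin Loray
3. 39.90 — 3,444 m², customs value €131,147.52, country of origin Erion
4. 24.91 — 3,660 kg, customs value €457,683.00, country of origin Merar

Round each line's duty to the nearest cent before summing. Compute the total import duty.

€75,899.03

Line 1 (91.77, Loray, 1,870 units, €430,922.80):
Base rate for 91.77 is 5.5%.
The additional-duty order on 91.77 targets Merar, not Loray; it does not apply.
Duty = €430,922.80 × 5.5% = €23,700.75.
Line 2 (88.70, Loray, 1,727 kg, €137,762.79):
Base rate for 88.70 is 24.5%.
88.70 has an FTA preferential rate, but origin Loray is not Erion; base rate stands.
Duty = €137,762.79 × 24.5% = €33,751.88.
Line 3 (39.90, Erion, 3,444 m², €131,147.52):
Base rate for 39.90 is 15.5% + €1.94/m².
Origin Erion qualifies under the Karistan–Erion agreement and 39.90 is covered: preferential rate Free applies instead.
Duty = €131,147.52 × 0% = €0.00.
Line 4 (24.91, Merar, 3,660 kg, €457,683.00):
Base rate for 24.91 is €5.04/kg.
Duty = 3,660 × €5.04 = €18,446.40.
Total = €23,700.75 + €33,751.88 + €0.00 + €18,446.40 = €75,899.03.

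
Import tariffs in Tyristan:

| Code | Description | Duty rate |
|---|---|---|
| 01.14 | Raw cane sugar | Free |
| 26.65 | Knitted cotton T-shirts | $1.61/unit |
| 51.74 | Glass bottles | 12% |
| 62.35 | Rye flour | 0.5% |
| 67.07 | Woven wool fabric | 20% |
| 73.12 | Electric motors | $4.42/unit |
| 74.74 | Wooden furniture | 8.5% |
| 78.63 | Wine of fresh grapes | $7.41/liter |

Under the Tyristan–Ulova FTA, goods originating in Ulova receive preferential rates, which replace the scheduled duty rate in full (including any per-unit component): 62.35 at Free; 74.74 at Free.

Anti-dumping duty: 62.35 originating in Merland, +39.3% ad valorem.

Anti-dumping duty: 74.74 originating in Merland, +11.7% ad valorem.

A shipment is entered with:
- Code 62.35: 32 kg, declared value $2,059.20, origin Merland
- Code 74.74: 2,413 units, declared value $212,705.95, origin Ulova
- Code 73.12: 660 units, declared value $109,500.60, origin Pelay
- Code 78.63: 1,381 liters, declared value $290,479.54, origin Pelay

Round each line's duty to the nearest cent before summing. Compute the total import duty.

Line 1 (62.35, Merland, 32 kg, $2,059.20):
Base rate for 62.35 is 0.5%.
62.35 has an FTA preferential rate, but origin Merland is not Ulova; base rate stands.
Additional duty on 62.35 from Merland: +39.3%. Applied ad valorem rate: 0.5% + 39.3% = 39.8%.
Duty = $2,059.20 × 39.8% = $819.56.
Line 2 (74.74, Ulova, 2,413 units, $212,705.95):
Base rate for 74.74 is 8.5%.
Origin Ulova qualifies under the Tyristan–Ulova agreement and 74.74 is covered: preferential rate Free applies instead.
The additional-duty order on 74.74 targets Merland, not Ulova; it does not apply.
Duty = $212,705.95 × 0% = $0.00.
Line 3 (73.12, Pelay, 660 units, $109,500.60):
Base rate for 73.12 is $4.42/unit.
Duty = 660 × $4.42 = $2,917.20.
Line 4 (78.63, Pelay, 1,381 liters, $290,479.54):
Base rate for 78.63 is $7.41/liter.
Duty = 1,381 × $7.41 = $10,233.21.
Total = $819.56 + $0.00 + $2,917.20 + $10,233.21 = $13,969.97.

$13,969.97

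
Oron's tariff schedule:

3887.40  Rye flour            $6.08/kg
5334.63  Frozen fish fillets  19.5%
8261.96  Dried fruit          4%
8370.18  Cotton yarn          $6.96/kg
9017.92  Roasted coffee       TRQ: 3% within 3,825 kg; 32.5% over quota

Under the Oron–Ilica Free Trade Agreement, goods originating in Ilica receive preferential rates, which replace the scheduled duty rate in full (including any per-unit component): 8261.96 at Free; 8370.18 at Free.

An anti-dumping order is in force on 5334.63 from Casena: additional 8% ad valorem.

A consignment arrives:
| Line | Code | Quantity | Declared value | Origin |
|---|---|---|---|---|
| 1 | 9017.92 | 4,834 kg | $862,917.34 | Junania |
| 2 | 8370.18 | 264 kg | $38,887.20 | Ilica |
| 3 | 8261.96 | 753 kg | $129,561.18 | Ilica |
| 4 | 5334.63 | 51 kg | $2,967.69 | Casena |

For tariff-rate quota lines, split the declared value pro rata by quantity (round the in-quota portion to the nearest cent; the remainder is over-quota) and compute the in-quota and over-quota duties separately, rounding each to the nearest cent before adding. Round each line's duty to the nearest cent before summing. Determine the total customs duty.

Line 1 (9017.92, Junania, 4,834 kg, $862,917.34):
Code 9017.92 is under a tariff-rate quota (threshold 3,825 kg). In-quota: 3,825 kg at 3%; over-quota: 1,009 kg at 32.5%.
Pro-rata value split: in-quota = $862,917.34 × 3,825/4,834 = $682,800.75; over-quota = $862,917.34 − $682,800.75 = $180,116.59.
In-quota duty = $682,800.75 × 3% = $20,484.02. Over-quota duty = $180,116.59 × 32.5% = $58,537.89.
Line duty = $20,484.02 + $58,537.89 = $79,021.91.
Line 2 (8370.18, Ilica, 264 kg, $38,887.20):
Base rate for 8370.18 is $6.96/kg.
Origin Ilica qualifies under the Oron–Ilica agreement and 8370.18 is covered: preferential rate Free applies instead.
Duty = $38,887.20 × 0% = $0.00.
Line 3 (8261.96, Ilica, 753 kg, $129,561.18):
Base rate for 8261.96 is 4%.
Origin Ilica qualifies under the Oron–Ilica agreement and 8261.96 is covered: preferential rate Free applies instead.
Duty = $129,561.18 × 0% = $0.00.
Line 4 (5334.63, Casena, 51 kg, $2,967.69):
Base rate for 5334.63 is 19.5%.
Additional duty on 5334.63 from Casena: +8%. Applied ad valorem rate: 19.5% + 8% = 27.5%.
Duty = $2,967.69 × 27.5% = $816.11.
Total = $79,021.91 + $0.00 + $0.00 + $816.11 = $79,838.02.

$79,838.02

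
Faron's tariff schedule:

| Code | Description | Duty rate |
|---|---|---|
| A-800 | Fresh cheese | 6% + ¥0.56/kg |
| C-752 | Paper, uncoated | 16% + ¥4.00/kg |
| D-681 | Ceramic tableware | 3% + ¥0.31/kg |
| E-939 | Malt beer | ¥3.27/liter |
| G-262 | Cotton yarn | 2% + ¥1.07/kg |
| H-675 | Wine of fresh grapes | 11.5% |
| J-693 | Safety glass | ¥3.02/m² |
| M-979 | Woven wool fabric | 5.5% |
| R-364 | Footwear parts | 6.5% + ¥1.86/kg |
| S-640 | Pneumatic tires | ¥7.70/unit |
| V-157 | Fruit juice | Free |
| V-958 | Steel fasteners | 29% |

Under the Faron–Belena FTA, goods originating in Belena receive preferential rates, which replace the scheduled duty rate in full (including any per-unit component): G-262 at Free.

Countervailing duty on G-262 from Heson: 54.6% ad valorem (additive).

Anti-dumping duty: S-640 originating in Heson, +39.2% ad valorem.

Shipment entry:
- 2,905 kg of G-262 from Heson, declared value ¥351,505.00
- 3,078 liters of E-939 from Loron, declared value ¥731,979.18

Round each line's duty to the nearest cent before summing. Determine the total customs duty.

Line 1 (G-262, Heson, 2,905 kg, ¥351,505.00):
Base rate for G-262 is 2% + ¥1.07/kg.
G-262 has an FTA preferential rate, but origin Heson is not Belena; base rate stands.
Additional duty on G-262 from Heson: +54.6%. Applied ad valorem rate: 2% + 54.6% = 56.6%.
Duty = ¥351,505.00 × 56.6% + 2,905 × ¥1.07 = ¥202,060.18.
Line 2 (E-939, Loron, 3,078 liters, ¥731,979.18):
Base rate for E-939 is ¥3.27/liter.
Duty = 3,078 × ¥3.27 = ¥10,065.06.
Total = ¥202,060.18 + ¥10,065.06 = ¥212,125.24.

¥212,125.24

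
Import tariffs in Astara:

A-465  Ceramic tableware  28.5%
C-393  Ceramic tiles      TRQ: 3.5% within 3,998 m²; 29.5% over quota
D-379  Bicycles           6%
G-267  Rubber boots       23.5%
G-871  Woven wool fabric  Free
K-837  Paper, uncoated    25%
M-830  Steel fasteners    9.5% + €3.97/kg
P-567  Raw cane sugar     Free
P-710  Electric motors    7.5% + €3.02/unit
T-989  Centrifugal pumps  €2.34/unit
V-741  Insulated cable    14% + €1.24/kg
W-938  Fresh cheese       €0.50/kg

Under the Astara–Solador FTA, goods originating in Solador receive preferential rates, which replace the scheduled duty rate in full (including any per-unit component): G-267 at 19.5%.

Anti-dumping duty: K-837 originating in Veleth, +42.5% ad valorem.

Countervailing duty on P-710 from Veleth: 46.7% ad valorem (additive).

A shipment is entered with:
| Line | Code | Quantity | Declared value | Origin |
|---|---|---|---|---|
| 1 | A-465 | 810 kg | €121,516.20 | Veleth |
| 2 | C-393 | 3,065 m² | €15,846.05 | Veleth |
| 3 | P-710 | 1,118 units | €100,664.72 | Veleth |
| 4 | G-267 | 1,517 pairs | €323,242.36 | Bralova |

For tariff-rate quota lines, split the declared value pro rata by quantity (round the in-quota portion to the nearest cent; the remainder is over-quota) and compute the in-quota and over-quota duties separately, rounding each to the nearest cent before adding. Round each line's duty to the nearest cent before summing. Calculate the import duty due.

€169,085.32

Line 1 (A-465, Veleth, 810 kg, €121,516.20):
Base rate for A-465 is 28.5%.
Duty = €121,516.20 × 28.5% = €34,632.12.
Line 2 (C-393, Veleth, 3,065 m², €15,846.05):
Code C-393 is under a tariff-rate quota (threshold 3,998 m²). Quantity 3,065 m² is within the quota, so the in-quota rate 3.5% applies to the full value.
Duty = €15,846.05 × 3.5% = €554.61.
Line 3 (P-710, Veleth, 1,118 units, €100,664.72):
Base rate for P-710 is 7.5% + €3.02/unit.
Additional duty on P-710 from Veleth: +46.7%. Applied ad valorem rate: 7.5% + 46.7% = 54.2%.
Duty = €100,664.72 × 54.2% + 1,118 × €3.02 = €57,936.64.
Line 4 (G-267, Bralova, 1,517 pairs, €323,242.36):
Base rate for G-267 is 23.5%.
G-267 has an FTA preferential rate, but origin Bralova is not Solador; base rate stands.
Duty = €323,242.36 × 23.5% = €75,961.95.
Total = €34,632.12 + €554.61 + €57,936.64 + €75,961.95 = €169,085.32.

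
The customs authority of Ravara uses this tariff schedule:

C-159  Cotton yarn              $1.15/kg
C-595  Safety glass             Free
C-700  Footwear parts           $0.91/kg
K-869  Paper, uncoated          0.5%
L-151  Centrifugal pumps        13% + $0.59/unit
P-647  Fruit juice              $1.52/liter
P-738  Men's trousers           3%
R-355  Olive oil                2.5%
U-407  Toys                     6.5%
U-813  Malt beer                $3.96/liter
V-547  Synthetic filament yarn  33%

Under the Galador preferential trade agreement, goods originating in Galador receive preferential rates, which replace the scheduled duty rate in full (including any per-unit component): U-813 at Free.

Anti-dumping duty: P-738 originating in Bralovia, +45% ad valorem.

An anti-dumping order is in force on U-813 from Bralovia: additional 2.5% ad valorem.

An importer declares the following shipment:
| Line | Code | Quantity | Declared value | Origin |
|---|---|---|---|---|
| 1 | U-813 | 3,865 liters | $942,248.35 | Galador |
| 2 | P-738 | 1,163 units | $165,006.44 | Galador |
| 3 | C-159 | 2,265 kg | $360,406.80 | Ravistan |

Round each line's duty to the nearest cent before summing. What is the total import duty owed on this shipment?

$7,554.94

Line 1 (U-813, Galador, 3,865 liters, $942,248.35):
Base rate for U-813 is $3.96/liter.
Origin Galador qualifies under the Ravara–Galador agreement and U-813 is covered: preferential rate Free applies instead.
The additional-duty order on U-813 targets Bralovia, not Galador; it does not apply.
Duty = $942,248.35 × 0% = $0.00.
Line 2 (P-738, Galador, 1,163 units, $165,006.44):
Base rate for P-738 is 3%.
Origin Galador is the FTA partner but P-738 is not on the preference list; base rate stands.
The additional-duty order on P-738 targets Bralovia, not Galador; it does not apply.
Duty = $165,006.44 × 3% = $4,950.19.
Line 3 (C-159, Ravistan, 2,265 kg, $360,406.80):
Base rate for C-159 is $1.15/kg.
Duty = 2,265 × $1.15 = $2,604.75.
Total = $0.00 + $4,950.19 + $2,604.75 = $7,554.94.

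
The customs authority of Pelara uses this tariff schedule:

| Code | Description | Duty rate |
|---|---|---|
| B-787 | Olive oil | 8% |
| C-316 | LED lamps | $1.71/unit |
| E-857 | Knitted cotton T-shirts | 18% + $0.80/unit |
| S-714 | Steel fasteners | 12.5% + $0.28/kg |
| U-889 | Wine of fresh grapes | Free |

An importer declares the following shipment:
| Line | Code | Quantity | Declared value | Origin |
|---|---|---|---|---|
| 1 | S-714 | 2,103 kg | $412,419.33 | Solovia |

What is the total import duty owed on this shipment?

$52,141.26

Line 1 (S-714, Solovia, 2,103 kg, $412,419.33):
Base rate for S-714 is 12.5% + $0.28/kg.
Duty = $412,419.33 × 12.5% + 2,103 × $0.28 = $52,141.26.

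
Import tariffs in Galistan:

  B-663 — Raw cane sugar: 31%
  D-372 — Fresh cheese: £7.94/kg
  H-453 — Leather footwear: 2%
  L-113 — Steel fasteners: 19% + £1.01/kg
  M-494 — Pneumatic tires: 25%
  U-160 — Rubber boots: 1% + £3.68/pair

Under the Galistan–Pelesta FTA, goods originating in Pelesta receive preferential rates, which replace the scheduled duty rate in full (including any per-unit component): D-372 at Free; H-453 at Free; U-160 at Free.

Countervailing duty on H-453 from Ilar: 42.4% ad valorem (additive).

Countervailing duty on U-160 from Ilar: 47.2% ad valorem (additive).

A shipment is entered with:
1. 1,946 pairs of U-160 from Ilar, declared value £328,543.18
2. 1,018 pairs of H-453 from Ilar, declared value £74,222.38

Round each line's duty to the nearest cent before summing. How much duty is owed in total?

Line 1 (U-160, Ilar, 1,946 pairs, £328,543.18):
Base rate for U-160 is 1% + £3.68/pair.
U-160 has an FTA preferential rate, but origin Ilar is not Pelesta; base rate stands.
Additional duty on U-160 from Ilar: +47.2%. Applied ad valorem rate: 1% + 47.2% = 48.2%.
Duty = £328,543.18 × 48.2% + 1,946 × £3.68 = £165,519.09.
Line 2 (H-453, Ilar, 1,018 pairs, £74,222.38):
Base rate for H-453 is 2%.
H-453 has an FTA preferential rate, but origin Ilar is not Pelesta; base rate stands.
Additional duty on H-453 from Ilar: +42.4%. Applied ad valorem rate: 2% + 42.4% = 44.4%.
Duty = £74,222.38 × 44.4% = £32,954.74.
Total = £165,519.09 + £32,954.74 = £198,473.83.

£198,473.83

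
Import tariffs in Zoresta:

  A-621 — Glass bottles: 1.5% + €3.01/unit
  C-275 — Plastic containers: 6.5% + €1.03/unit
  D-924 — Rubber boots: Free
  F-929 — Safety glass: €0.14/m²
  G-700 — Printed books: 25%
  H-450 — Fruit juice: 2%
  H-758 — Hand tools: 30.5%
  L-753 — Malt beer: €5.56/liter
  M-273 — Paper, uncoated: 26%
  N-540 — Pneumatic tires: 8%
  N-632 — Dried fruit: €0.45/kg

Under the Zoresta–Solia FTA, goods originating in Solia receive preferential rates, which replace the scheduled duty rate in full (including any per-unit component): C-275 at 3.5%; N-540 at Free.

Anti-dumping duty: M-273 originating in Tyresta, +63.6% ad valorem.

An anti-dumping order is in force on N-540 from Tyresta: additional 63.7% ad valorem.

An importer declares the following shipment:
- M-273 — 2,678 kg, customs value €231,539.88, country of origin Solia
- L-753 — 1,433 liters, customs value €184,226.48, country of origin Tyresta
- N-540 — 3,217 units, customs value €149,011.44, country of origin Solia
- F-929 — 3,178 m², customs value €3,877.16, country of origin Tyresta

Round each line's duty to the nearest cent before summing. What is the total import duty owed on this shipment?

€68,612.77

Line 1 (M-273, Solia, 2,678 kg, €231,539.88):
Base rate for M-273 is 26%.
Origin Solia is the FTA partner but M-273 is not on the preference list; base rate stands.
The additional-duty order on M-273 targets Tyresta, not Solia; it does not apply.
Duty = €231,539.88 × 26% = €60,200.37.
Line 2 (L-753, Tyresta, 1,433 liters, €184,226.48):
Base rate for L-753 is €5.56/liter.
Duty = 1,433 × €5.56 = €7,967.48.
Line 3 (N-540, Solia, 3,217 units, €149,011.44):
Base rate for N-540 is 8%.
Origin Solia qualifies under the Zoresta–Solia agreement and N-540 is covered: preferential rate Free applies instead.
The additional-duty order on N-540 targets Tyresta, not Solia; it does not apply.
Duty = €149,011.44 × 0% = €0.00.
Line 4 (F-929, Tyresta, 3,178 m², €3,877.16):
Base rate for F-929 is €0.14/m².
Duty = 3,178 × €0.14 = €444.92.
Total = €60,200.37 + €7,967.48 + €0.00 + €444.92 = €68,612.77.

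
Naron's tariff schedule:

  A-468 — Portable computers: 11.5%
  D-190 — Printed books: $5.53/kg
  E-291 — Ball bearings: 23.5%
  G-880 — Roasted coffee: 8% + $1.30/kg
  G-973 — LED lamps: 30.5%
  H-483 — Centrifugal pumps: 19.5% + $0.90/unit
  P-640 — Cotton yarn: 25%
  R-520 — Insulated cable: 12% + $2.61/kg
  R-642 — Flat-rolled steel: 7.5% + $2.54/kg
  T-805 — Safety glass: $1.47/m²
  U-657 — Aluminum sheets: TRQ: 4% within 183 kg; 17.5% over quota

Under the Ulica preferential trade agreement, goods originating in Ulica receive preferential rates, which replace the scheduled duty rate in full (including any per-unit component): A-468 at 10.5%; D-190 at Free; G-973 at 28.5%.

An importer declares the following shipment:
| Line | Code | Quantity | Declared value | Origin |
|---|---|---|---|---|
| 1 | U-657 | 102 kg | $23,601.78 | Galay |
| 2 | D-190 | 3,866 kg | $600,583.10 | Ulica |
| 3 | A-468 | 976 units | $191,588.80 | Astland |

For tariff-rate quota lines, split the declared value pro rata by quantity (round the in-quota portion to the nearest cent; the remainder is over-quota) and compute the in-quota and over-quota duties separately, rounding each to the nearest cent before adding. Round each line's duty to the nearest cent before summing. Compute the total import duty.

Line 1 (U-657, Galay, 102 kg, $23,601.78):
Code U-657 is under a tariff-rate quota (threshold 183 kg). Quantity 102 kg is within the quota, so the in-quota rate 4% applies to the full value.
Duty = $23,601.78 × 4% = $944.07.
Line 2 (D-190, Ulica, 3,866 kg, $600,583.10):
Base rate for D-190 is $5.53/kg.
Origin Ulica qualifies under the Naron–Ulica agreement and D-190 is covered: preferential rate Free applies instead.
Duty = $600,583.10 × 0% = $0.00.
Line 3 (A-468, Astland, 976 units, $191,588.80):
Base rate for A-468 is 11.5%.
A-468 has an FTA preferential rate, but origin Astland is not Ulica; base rate stands.
Duty = $191,588.80 × 11.5% = $22,032.71.
Total = $944.07 + $0.00 + $22,032.71 = $22,976.78.

$22,976.78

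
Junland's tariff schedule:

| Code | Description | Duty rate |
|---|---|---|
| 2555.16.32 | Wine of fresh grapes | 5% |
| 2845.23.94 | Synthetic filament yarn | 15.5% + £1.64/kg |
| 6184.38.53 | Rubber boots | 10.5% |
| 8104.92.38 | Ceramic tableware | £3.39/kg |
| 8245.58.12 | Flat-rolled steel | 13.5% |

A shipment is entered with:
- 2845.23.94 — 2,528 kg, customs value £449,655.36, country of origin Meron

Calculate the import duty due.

£73,842.50

Line 1 (2845.23.94, Meron, 2,528 kg, £449,655.36):
Base rate for 2845.23.94 is 15.5% + £1.64/kg.
Duty = £449,655.36 × 15.5% + 2,528 × £1.64 = £73,842.50.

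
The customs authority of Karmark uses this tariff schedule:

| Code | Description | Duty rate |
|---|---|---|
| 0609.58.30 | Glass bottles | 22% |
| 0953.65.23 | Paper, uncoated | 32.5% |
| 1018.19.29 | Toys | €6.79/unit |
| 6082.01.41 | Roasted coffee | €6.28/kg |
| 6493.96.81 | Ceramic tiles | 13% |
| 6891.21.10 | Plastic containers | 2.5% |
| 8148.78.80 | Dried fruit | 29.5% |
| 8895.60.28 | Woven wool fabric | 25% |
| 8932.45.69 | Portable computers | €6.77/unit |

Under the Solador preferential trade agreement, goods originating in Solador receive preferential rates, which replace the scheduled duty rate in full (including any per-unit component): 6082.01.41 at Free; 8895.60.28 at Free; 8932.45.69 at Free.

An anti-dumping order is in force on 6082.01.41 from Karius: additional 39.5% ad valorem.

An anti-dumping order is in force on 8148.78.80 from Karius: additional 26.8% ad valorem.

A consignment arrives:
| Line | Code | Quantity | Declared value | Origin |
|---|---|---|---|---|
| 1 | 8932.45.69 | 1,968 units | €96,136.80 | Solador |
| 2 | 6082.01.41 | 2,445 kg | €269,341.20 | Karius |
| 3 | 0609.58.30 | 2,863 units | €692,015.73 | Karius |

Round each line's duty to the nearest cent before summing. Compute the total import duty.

€273,987.83

Line 1 (8932.45.69, Solador, 1,968 units, €96,136.80):
Base rate for 8932.45.69 is €6.77/unit.
Origin Solador qualifies under the Karmark–Solador agreement and 8932.45.69 is covered: preferential rate Free applies instead.
Duty = €96,136.80 × 0% = €0.00.
Line 2 (6082.01.41, Karius, 2,445 kg, €269,341.20):
Base rate for 6082.01.41 is €6.28/kg.
6082.01.41 has an FTA preferential rate, but origin Karius is not Solador; base rate stands.
Additional duty on 6082.01.41 from Karius: +39.5% ad valorem. Applied ad valorem rate = 39.5%.
Duty = €269,341.20 × 39.5% + 2,445 × €6.28 = €121,744.37.
Line 3 (0609.58.30, Karius, 2,863 units, €692,015.73):
Base rate for 0609.58.30 is 22%.
Duty = €692,015.73 × 22% = €152,243.46.
Total = €0.00 + €121,744.37 + €152,243.46 = €273,987.83.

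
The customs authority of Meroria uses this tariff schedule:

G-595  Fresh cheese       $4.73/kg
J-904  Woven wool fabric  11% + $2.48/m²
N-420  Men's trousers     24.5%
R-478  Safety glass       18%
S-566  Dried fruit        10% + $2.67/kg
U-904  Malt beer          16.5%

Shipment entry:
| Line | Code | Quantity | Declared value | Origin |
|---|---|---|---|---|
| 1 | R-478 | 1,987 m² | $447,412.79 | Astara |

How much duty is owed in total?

Line 1 (R-478, Astara, 1,987 m², $447,412.79):
Base rate for R-478 is 18%.
Duty = $447,412.79 × 18% = $80,534.30.

$80,534.30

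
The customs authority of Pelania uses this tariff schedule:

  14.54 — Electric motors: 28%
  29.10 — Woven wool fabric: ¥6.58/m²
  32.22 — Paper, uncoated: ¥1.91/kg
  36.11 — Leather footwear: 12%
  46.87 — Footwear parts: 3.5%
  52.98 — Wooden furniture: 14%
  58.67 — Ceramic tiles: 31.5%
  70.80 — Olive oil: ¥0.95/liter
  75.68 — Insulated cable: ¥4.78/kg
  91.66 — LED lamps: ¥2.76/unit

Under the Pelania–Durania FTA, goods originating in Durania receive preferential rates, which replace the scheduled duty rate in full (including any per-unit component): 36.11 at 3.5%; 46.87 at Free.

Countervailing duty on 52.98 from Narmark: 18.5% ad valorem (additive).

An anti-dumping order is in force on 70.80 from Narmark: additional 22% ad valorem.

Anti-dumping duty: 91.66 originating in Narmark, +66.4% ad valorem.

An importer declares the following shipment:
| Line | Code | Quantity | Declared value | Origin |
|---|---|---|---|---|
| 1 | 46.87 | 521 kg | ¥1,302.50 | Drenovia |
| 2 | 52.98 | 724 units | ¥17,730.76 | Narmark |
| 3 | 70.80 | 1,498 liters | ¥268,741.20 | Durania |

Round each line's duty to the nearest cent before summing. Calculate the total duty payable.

Line 1 (46.87, Drenovia, 521 kg, ¥1,302.50):
Base rate for 46.87 is 3.5%.
46.87 has an FTA preferential rate, but origin Drenovia is not Durania; base rate stands.
Duty = ¥1,302.50 × 3.5% = ¥45.59.
Line 2 (52.98, Narmark, 724 units, ¥17,730.76):
Base rate for 52.98 is 14%.
Additional duty on 52.98 from Narmark: +18.5%. Applied ad valorem rate: 14% + 18.5% = 32.5%.
Duty = ¥17,730.76 × 32.5% = ¥5,762.50.
Line 3 (70.80, Durania, 1,498 liters, ¥268,741.20):
Base rate for 70.80 is ¥0.95/liter.
Origin Durania is the FTA partner but 70.80 is not on the preference list; base rate stands.
The additional-duty order on 70.80 targets Narmark, not Durania; it does not apply.
Duty = 1,498 × ¥0.95 = ¥1,423.10.
Total = ¥45.59 + ¥5,762.50 + ¥1,423.10 = ¥7,231.19.

¥7,231.19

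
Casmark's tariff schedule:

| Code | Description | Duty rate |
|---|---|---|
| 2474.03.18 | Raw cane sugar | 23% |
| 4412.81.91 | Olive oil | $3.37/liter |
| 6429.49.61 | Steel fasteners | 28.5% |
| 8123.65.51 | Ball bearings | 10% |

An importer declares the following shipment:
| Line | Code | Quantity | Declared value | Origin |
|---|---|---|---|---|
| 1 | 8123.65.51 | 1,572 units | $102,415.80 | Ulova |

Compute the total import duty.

Line 1 (8123.65.51, Ulova, 1,572 units, $102,415.80):
Base rate for 8123.65.51 is 10%.
Duty = $102,415.80 × 10% = $10,241.58.

$10,241.58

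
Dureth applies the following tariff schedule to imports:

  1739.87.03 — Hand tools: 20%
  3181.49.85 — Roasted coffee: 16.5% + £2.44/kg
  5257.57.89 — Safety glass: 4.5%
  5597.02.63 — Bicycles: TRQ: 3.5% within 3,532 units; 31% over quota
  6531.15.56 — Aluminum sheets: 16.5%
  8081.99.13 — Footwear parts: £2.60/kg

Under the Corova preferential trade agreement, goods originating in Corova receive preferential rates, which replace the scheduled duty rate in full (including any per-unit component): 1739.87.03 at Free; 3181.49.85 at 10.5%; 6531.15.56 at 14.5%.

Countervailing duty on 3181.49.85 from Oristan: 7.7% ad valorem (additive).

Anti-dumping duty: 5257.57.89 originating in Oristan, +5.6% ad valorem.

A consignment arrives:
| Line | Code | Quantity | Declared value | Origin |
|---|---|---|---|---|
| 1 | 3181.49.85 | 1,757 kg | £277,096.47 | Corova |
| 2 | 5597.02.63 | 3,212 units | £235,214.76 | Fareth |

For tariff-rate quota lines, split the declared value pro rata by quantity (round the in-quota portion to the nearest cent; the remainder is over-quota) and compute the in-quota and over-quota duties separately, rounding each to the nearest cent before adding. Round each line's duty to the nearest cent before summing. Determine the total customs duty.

£37,327.65

Line 1 (3181.49.85, Corova, 1,757 kg, £277,096.47):
Base rate for 3181.49.85 is 16.5% + £2.44/kg.
Origin Corova qualifies under the Dureth–Corova agreement and 3181.49.85 is covered: preferential rate 10.5% applies instead.
The additional-duty order on 3181.49.85 targets Oristan, not Corova; it does not apply.
Duty = £277,096.47 × 10.5% = £29,095.13.
Line 2 (5597.02.63, Fareth, 3,212 units, £235,214.76):
Code 5597.02.63 is under a tariff-rate quota (threshold 3,532 units). Quantity 3,212 units is within the quota, so the in-quota rate 3.5% applies to the full value.
Duty = £235,214.76 × 3.5% = £8,232.52.
Total = £29,095.13 + £8,232.52 = £37,327.65.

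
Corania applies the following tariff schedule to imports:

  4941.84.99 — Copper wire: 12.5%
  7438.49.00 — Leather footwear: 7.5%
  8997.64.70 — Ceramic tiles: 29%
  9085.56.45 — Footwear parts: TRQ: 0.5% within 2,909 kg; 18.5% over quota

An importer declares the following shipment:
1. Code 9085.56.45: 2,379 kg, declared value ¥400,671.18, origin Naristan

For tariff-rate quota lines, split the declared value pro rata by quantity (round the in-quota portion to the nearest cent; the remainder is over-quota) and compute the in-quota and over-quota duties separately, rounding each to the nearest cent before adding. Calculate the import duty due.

¥2,003.36

Line 1 (9085.56.45, Naristan, 2,379 kg, ¥400,671.18):
Code 9085.56.45 is under a tariff-rate quota (threshold 2,909 kg). Quantity 2,379 kg is within the quota, so the in-quota rate 0.5% applies to the full value.
Duty = ¥400,671.18 × 0.5% = ¥2,003.36.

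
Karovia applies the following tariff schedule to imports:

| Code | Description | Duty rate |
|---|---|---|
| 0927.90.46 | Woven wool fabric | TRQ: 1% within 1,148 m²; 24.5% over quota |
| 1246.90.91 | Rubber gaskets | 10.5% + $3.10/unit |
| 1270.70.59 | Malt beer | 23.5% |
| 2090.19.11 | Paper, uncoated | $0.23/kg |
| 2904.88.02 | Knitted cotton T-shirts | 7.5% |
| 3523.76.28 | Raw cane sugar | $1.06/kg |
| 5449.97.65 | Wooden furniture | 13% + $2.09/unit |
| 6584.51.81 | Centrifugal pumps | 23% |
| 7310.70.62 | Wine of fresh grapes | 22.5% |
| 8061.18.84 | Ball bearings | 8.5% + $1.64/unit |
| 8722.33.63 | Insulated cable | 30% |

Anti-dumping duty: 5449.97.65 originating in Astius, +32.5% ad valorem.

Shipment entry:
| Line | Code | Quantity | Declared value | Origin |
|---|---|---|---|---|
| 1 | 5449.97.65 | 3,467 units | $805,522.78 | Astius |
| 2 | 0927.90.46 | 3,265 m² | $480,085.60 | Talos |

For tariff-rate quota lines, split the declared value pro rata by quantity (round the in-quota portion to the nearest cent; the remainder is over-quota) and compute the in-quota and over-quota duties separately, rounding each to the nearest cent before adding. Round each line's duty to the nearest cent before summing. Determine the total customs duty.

$451,711.41

Line 1 (5449.97.65, Astius, 3,467 units, $805,522.78):
Base rate for 5449.97.65 is 13% + $2.09/unit.
Additional duty on 5449.97.65 from Astius: +32.5%. Applied ad valorem rate: 13% + 32.5% = 45.5%.
Duty = $805,522.78 × 45.5% + 3,467 × $2.09 = $373,758.89.
Line 2 (0927.90.46, Talos, 3,265 m², $480,085.60):
Code 0927.90.46 is under a tariff-rate quota (threshold 1,148 m²). In-quota: 1,148 m² at 1%; over-quota: 2,117 m² at 24.5%.
Pro-rata value split: in-quota = $480,085.60 × 1,148/3,265 = $168,801.92; over-quota = $480,085.60 − $168,801.92 = $311,283.68.
In-quota duty = $168,801.92 × 1% = $1,688.02. Over-quota duty = $311,283.68 × 24.5% = $76,264.50.
Line duty = $1,688.02 + $76,264.50 = $77,952.52.
Total = $373,758.89 + $77,952.52 = $451,711.41.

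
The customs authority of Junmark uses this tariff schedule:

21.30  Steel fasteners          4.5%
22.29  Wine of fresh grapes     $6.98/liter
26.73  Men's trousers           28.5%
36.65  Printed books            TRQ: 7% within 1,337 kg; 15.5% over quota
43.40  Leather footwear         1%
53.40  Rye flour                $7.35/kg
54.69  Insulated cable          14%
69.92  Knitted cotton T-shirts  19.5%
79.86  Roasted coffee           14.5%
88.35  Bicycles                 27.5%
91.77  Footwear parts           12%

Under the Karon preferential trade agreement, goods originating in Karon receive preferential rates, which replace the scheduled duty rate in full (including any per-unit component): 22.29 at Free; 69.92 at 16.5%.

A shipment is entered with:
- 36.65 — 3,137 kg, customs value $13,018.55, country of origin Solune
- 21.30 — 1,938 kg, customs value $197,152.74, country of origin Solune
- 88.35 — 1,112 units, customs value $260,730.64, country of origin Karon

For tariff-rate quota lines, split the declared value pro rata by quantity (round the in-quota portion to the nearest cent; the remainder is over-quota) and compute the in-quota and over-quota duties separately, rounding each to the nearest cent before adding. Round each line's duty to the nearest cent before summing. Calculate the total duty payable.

$82,119.05

Line 1 (36.65, Solune, 3,137 kg, $13,018.55):
Code 36.65 is under a tariff-rate quota (threshold 1,337 kg). In-quota: 1,337 kg at 7%; over-quota: 1,800 kg at 15.5%.
Pro-rata value split: in-quota = $13,018.55 × 1,337/3,137 = $5,548.55; over-quota = $13,018.55 − $5,548.55 = $7,470.00.
In-quota duty = $5,548.55 × 7% = $388.40. Over-quota duty = $7,470.00 × 15.5% = $1,157.85.
Line duty = $388.40 + $1,157.85 = $1,546.25.
Line 2 (21.30, Solune, 1,938 kg, $197,152.74):
Base rate for 21.30 is 4.5%.
Duty = $197,152.74 × 4.5% = $8,871.87.
Line 3 (88.35, Karon, 1,112 units, $260,730.64):
Base rate for 88.35 is 27.5%.
Origin Karon is the FTA partner but 88.35 is not on the preference list; base rate stands.
Duty = $260,730.64 × 27.5% = $71,700.93.
Total = $1,546.25 + $8,871.87 + $71,700.93 = $82,119.05.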